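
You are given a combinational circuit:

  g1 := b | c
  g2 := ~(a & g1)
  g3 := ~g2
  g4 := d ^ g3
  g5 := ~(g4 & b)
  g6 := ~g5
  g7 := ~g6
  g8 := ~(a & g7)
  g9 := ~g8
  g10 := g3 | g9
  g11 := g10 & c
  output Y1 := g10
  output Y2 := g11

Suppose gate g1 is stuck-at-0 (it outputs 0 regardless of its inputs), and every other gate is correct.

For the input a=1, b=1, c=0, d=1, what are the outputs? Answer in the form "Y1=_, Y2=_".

Y1=0, Y2=0

Propagate with g1 forced: g1=0 [stuck-at-0], g2=1, g3=0, g4=1, g5=0, g6=1, g7=0, g8=1, g9=0, g10=0, g11=0.
So the outputs are Y1=0, Y2=0. (Without the fault they would be Y1=1, Y2=0.)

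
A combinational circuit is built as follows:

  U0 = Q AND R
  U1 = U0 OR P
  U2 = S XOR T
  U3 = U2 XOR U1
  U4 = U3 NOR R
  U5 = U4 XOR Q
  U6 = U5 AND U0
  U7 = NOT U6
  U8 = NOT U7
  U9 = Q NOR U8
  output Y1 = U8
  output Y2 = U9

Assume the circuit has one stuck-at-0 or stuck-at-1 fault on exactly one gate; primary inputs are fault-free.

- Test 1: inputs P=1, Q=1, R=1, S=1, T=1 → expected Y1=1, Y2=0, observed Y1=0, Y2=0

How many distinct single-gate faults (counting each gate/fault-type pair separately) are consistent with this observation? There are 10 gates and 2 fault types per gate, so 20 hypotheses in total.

Fault-free: U0=1, U1=1, U2=0, U3=1, U4=0, U5=1, U6=1, U7=0, U8=1, U9=0 → Y1=1, Y2=0. Observed Y1=0, Y2=0.
  U0: stuck-at-0 ✓; others ✗
  U1: none of the 2 fault types match ✗
  U2: none of the 2 fault types match ✗
  U3: none of the 2 fault types match ✗
  U4: stuck-at-1 ✓; others ✗
  U5: stuck-at-0 ✓; others ✗
  U6: stuck-at-0 ✓; others ✗
  U7: stuck-at-1 ✓; others ✗
  U8: stuck-at-0 ✓; others ✗
  U9: none of the 2 fault types match ✗
Consistent faults: {U0 stuck-at-0, U4 stuck-at-1, U5 stuck-at-0, U6 stuck-at-0, U7 stuck-at-1, U8 stuck-at-0} — 6 in all.

6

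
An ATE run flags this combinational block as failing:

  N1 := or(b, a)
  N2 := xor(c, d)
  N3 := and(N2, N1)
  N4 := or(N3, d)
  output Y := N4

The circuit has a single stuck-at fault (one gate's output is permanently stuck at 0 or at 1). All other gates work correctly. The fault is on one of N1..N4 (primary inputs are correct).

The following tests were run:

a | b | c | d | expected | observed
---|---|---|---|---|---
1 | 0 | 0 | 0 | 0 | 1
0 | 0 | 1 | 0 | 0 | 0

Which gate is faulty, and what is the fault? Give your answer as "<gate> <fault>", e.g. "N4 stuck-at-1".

Fault-free values for test 1 (a=1, b=0, c=0, d=0): N1=1, N2=0, N3=0, N4=0, giving Y=0. Observed 1.
Test 1: faults giving observed 1 are {N2 stuck-at-1, N3 stuck-at-1, N4 stuck-at-1}.
Test 2 (a=0, b=0, c=1, d=0): fault-free N1=0, N2=1, N3=0, N4=0 → 0; observed 0. Eliminates N3 stuck-at-1, N4 stuck-at-1.
Only N2 stuck-at-1 is consistent with every test.

N2 stuck-at-1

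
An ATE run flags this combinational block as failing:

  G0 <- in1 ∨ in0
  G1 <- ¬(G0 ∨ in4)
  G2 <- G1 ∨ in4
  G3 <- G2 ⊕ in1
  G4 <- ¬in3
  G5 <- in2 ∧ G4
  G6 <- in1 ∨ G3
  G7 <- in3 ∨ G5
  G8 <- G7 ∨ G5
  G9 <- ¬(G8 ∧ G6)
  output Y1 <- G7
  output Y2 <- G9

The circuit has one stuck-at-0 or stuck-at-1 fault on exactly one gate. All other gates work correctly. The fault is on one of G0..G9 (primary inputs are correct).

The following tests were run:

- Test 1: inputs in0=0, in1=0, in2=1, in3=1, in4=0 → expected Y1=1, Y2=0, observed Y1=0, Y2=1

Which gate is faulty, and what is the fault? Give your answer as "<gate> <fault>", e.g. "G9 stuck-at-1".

G7 stuck-at-0

Fault-free values for test 1 (in0=0, in1=0, in2=1, in3=1, in4=0): G0=0, G1=1, G2=1, G3=1, G4=0, G5=0, G6=1, G7=1, G8=1, G9=0, giving Y1=1, Y2=0. Observed Y1=0, Y2=1.
Test 1: faults giving observed Y1=0, Y2=1 are {G7 stuck-at-0}.
Only G7 stuck-at-0 is consistent with every test.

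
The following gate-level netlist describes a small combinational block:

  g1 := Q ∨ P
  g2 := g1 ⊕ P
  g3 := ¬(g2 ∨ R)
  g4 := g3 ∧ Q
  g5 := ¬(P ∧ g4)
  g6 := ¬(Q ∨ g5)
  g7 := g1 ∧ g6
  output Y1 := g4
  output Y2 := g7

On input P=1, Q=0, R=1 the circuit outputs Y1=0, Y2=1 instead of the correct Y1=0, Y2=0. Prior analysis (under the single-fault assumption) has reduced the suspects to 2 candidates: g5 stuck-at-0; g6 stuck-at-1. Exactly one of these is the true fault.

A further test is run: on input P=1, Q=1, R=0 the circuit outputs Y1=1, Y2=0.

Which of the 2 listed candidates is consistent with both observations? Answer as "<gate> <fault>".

g5 stuck-at-0

Evaluate each candidate on input P=1, Q=1, R=0:
  g5 stuck-at-0: g1=1, g2=0, g3=1, g4=1, g5=0 [stuck-at-0], g6=0, g7=0 → Y1=1, Y2=0 — matches
  g6 stuck-at-1: g1=1, g2=0, g3=1, g4=1, g5=0, g6=1 [stuck-at-1], g7=1 → Y1=1, Y2=1 — eliminated
Only g5 stuck-at-0 reproduces the observed Y1=1, Y2=0.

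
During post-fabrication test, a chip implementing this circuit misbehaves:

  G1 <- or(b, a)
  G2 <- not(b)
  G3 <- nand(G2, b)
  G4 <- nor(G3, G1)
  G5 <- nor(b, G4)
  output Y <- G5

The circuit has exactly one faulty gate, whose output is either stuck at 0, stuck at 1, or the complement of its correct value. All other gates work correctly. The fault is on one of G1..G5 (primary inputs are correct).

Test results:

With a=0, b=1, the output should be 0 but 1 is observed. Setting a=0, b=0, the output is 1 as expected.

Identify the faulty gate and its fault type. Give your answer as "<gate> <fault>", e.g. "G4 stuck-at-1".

Fault-free values for test 1 (a=0, b=1): G1=1, G2=0, G3=1, G4=0, G5=0, giving Y=0. Observed 1.
Test 1: faults giving observed 1 are {G5 stuck-at-1, G5 inverted output}.
Test 2 (a=0, b=0): fault-free G1=0, G2=1, G3=1, G4=0, G5=1 → 1; observed 1. Eliminates G5 inverted output.
Only G5 stuck-at-1 is consistent with every test.

G5 stuck-at-1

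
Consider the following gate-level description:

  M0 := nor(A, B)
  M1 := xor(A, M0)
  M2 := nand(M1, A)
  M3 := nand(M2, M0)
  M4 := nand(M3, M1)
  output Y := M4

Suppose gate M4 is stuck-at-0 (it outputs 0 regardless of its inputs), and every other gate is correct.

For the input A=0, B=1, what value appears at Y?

0

Propagate with M4 forced: M0=0, M1=0, M2=1, M3=1, M4=0 [stuck-at-0].
So Y = 0. (Without the fault it would be 1.)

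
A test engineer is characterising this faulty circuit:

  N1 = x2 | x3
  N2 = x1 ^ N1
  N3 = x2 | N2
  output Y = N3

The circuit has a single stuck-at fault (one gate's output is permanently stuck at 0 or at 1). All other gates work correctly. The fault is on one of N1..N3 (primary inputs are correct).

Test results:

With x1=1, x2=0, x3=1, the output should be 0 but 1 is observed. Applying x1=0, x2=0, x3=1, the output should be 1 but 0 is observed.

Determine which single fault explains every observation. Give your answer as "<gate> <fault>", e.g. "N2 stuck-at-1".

N1 stuck-at-0

Fault-free values for test 1 (x1=1, x2=0, x3=1): N1=1, N2=0, N3=0, giving Y=0. Observed 1.
Test 1: faults giving observed 1 are {N1 stuck-at-0, N2 stuck-at-1, N3 stuck-at-1}.
Test 2 (x1=0, x2=0, x3=1): fault-free N1=1, N2=1, N3=1 → 1; observed 0. Eliminates N2 stuck-at-1, N3 stuck-at-1.
Only N1 stuck-at-0 is consistent with every test.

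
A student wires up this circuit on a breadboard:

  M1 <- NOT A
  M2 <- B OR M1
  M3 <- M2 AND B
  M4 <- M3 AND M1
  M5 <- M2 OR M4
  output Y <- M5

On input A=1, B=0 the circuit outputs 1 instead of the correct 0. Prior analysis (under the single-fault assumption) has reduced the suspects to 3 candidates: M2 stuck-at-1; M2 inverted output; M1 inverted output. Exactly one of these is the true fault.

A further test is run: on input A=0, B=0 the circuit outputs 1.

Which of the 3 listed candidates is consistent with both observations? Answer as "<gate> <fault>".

M2 stuck-at-1

Evaluate each candidate on input A=0, B=0:
  M2 stuck-at-1: M1=1, M2=1 [stuck-at-1], M3=0, M4=0, M5=1 → 1 — matches
  M2 inverted output: M1=1, M2=0 [inverted output], M3=0, M4=0, M5=0 → 0 — eliminated
  M1 inverted output: M1=0 [inverted output], M2=0, M3=0, M4=0, M5=0 → 0 — eliminated
Only M2 stuck-at-1 reproduces the observed 1.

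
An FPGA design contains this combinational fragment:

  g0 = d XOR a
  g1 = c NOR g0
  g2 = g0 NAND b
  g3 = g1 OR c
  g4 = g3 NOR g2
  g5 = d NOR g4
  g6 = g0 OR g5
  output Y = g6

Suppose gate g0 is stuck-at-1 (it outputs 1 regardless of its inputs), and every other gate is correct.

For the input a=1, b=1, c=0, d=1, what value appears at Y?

1

Propagate with g0 forced: g0=1 [stuck-at-1], g1=0, g2=0, g3=0, g4=1, g5=0, g6=1.
So Y = 1. (Without the fault it would be 0.)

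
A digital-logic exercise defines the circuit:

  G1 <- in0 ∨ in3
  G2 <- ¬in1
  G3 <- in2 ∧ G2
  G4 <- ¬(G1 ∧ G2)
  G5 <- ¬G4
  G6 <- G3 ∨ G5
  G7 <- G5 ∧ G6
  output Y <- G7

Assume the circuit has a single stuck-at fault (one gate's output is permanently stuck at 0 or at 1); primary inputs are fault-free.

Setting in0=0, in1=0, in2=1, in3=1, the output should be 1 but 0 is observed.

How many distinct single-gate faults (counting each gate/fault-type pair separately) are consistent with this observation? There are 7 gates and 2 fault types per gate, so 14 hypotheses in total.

Fault-free: G1=1, G2=1, G3=1, G4=0, G5=1, G6=1, G7=1 → 1. Observed 0.
  G1 stuck-at-0: output 0 ✓
  G1 stuck-at-1: output 1 ✗
  G2 stuck-at-0: output 0 ✓
  G2 stuck-at-1: output 1 ✗
  G3 stuck-at-0: output 1 ✗
  G3 stuck-at-1: output 1 ✗
  G4 stuck-at-0: output 1 ✗
  G4 stuck-at-1: output 0 ✓
  G5 stuck-at-0: output 0 ✓
  G5 stuck-at-1: output 1 ✗
  G6 stuck-at-0: output 0 ✓
  G6 stuck-at-1: output 1 ✗
  G7 stuck-at-0: output 0 ✓
  G7 stuck-at-1: output 1 ✗
Consistent faults: {G1 stuck-at-0, G2 stuck-at-0, G4 stuck-at-1, G5 stuck-at-0, G6 stuck-at-0, G7 stuck-at-0} — 6 in all.

6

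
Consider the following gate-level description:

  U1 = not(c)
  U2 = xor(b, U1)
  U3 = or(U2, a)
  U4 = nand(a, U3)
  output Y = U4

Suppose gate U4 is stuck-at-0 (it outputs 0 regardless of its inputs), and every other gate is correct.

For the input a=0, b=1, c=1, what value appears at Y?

0

Propagate with U4 forced: U1=0, U2=1, U3=1, U4=0 [stuck-at-0].
So Y = 0. (Without the fault it would be 1.)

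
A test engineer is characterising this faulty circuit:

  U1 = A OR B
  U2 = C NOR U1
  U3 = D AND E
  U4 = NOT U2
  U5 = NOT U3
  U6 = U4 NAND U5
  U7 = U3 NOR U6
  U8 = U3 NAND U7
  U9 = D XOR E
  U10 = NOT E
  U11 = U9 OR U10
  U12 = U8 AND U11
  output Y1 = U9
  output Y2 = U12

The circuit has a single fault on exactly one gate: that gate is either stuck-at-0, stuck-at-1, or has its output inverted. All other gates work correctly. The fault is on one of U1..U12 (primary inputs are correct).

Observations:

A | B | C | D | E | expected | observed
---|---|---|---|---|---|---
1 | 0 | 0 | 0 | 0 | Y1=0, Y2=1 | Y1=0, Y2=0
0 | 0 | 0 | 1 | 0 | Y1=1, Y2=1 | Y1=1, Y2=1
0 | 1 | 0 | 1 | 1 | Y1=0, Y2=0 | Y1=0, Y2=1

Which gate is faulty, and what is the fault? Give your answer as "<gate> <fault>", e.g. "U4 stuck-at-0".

Fault-free values for test 1 (A=1, B=0, C=0, D=0, E=0): U1=1, U2=0, U3=0, U4=1, U5=1, U6=0, U7=1, U8=1, U9=0, U10=1, U11=1, U12=1, giving Y1=0, Y2=1. Observed Y1=0, Y2=0.
Test 1: faults giving observed Y1=0, Y2=0 are {U8 stuck-at-0, U8 inverted output, U10 stuck-at-0, U10 inverted output, U11 stuck-at-0, U11 inverted output, U12 stuck-at-0, U12 inverted output}.
Test 2 (A=0, B=0, C=0, D=1, E=0): fault-free U1=0, U2=1, U3=0, U4=0, U5=1, U6=1, U7=0, U8=1, U9=1, U10=1, U11=1, U12=1 → Y1=1, Y2=1; observed Y1=1, Y2=1. Eliminates U8 stuck-at-0, U8 inverted output, U11 stuck-at-0, U11 inverted output, U12 stuck-at-0, U12 inverted output.
Test 3 (A=0, B=1, C=0, D=1, E=1): fault-free U1=1, U2=0, U3=1, U4=1, U5=0, U6=1, U7=0, U8=1, U9=0, U10=0, U11=0, U12=0 → Y1=0, Y2=0; observed Y1=0, Y2=1. Eliminates U10 stuck-at-0.
Only U10 inverted output is consistent with every test.

U10 inverted output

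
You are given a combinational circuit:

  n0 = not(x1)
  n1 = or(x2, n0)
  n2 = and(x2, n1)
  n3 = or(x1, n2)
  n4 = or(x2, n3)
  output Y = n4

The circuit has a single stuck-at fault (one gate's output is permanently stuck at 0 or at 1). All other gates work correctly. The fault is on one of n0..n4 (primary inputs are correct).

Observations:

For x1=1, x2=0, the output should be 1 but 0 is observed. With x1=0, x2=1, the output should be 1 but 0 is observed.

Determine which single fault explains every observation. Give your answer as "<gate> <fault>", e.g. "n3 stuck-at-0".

n4 stuck-at-0

Fault-free values for test 1 (x1=1, x2=0): n0=0, n1=0, n2=0, n3=1, n4=1, giving Y=1. Observed 0.
Test 1: faults giving observed 0 are {n3 stuck-at-0, n4 stuck-at-0}.
Test 2 (x1=0, x2=1): fault-free n0=1, n1=1, n2=1, n3=1, n4=1 → 1; observed 0. Eliminates n3 stuck-at-0.
Only n4 stuck-at-0 is consistent with every test.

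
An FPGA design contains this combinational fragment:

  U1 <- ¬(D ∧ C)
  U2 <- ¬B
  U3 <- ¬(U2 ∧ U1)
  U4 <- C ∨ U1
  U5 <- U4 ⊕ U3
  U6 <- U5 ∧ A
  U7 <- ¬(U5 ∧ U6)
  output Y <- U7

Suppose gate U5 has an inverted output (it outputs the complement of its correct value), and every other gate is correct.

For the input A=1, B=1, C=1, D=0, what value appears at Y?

Propagate with U5 forced: U1=1, U2=0, U3=1, U4=1, U5=1 [inverted output], U6=1, U7=0.
So Y = 0. (Without the fault it would be 1.)

0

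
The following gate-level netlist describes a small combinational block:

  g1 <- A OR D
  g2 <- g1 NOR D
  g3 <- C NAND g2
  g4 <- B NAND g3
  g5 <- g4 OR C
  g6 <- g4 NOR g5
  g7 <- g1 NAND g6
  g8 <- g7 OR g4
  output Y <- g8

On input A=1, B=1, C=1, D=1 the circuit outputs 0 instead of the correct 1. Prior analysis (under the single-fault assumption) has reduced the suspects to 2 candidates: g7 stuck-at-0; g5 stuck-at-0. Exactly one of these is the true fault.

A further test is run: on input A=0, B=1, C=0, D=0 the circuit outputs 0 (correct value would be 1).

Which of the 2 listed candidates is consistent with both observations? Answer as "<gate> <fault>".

g7 stuck-at-0

Evaluate each candidate on input A=0, B=1, C=0, D=0:
  g7 stuck-at-0: g1=0, g2=1, g3=1, g4=0, g5=0, g6=1, g7=0 [stuck-at-0], g8=0 → 0 — matches
  g5 stuck-at-0: g1=0, g2=1, g3=1, g4=0, g5=0 [stuck-at-0], g6=1, g7=1, g8=1 → 1 — eliminated
Only g7 stuck-at-0 reproduces the observed 0.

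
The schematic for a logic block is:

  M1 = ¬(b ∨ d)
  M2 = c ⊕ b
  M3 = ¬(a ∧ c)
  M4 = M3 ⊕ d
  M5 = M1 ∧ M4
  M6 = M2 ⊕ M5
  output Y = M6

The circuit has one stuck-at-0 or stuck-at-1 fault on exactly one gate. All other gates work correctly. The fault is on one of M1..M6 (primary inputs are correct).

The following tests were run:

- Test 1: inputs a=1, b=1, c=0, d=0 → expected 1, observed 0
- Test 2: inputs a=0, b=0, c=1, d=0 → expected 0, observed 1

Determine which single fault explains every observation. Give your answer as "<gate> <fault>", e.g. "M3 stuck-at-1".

M2 stuck-at-0

Fault-free values for test 1 (a=1, b=1, c=0, d=0): M1=0, M2=1, M3=1, M4=1, M5=0, M6=1, giving Y=1. Observed 0.
Test 1: faults giving observed 0 are {M1 stuck-at-1, M2 stuck-at-0, M5 stuck-at-1, M6 stuck-at-0}.
Test 2 (a=0, b=0, c=1, d=0): fault-free M1=1, M2=1, M3=1, M4=1, M5=1, M6=0 → 0; observed 1. Eliminates M1 stuck-at-1, M5 stuck-at-1, M6 stuck-at-0.
Only M2 stuck-at-0 is consistent with every test.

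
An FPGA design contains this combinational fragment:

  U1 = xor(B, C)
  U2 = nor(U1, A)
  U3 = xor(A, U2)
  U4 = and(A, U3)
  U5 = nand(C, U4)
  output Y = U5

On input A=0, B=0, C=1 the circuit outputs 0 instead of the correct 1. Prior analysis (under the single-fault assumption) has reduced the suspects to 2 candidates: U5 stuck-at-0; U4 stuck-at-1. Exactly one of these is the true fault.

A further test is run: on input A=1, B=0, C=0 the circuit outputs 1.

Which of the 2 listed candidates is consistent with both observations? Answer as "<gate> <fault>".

Evaluate each candidate on input A=1, B=0, C=0:
  U5 stuck-at-0: U1=0, U2=0, U3=1, U4=1, U5=0 [stuck-at-0] → 0 — eliminated
  U4 stuck-at-1: U1=0, U2=0, U3=1, U4=1 [stuck-at-1], U5=1 → 1 — matches
Only U4 stuck-at-1 reproduces the observed 1.

U4 stuck-at-1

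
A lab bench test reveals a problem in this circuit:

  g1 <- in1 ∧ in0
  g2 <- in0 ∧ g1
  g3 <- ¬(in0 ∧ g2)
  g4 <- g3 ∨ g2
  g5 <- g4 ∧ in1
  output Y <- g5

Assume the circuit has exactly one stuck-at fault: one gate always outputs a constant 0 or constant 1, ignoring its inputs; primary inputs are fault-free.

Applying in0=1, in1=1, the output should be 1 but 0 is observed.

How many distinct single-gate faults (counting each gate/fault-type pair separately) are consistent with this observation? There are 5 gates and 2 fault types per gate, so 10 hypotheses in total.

2

Fault-free: g1=1, g2=1, g3=0, g4=1, g5=1 → 1. Observed 0.
  g1 stuck-at-0: output 1 ✗
  g1 stuck-at-1: output 1 ✗
  g2 stuck-at-0: output 1 ✗
  g2 stuck-at-1: output 1 ✗
  g3 stuck-at-0: output 1 ✗
  g3 stuck-at-1: output 1 ✗
  g4 stuck-at-0: output 0 ✓
  g4 stuck-at-1: output 1 ✗
  g5 stuck-at-0: output 0 ✓
  g5 stuck-at-1: output 1 ✗
Consistent faults: {g4 stuck-at-0, g5 stuck-at-0} — 2 in all.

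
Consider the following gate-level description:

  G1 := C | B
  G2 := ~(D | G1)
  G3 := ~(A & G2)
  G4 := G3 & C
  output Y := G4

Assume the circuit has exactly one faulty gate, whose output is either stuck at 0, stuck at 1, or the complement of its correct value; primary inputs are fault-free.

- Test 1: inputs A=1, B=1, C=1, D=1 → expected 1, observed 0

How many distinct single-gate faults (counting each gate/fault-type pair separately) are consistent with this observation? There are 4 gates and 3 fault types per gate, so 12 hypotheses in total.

Fault-free: G1=1, G2=0, G3=1, G4=1 → 1. Observed 0.
  G1 stuck-at-0: output 1 ✗
  G1 stuck-at-1: output 1 ✗
  G1 inverted output: output 1 ✗
  G2 stuck-at-0: output 1 ✗
  G2 stuck-at-1: output 0 ✓
  G2 inverted output: output 0 ✓
  G3 stuck-at-0: output 0 ✓
  G3 stuck-at-1: output 1 ✗
  G3 inverted output: output 0 ✓
  G4 stuck-at-0: output 0 ✓
  G4 stuck-at-1: output 1 ✗
  G4 inverted output: output 0 ✓
Consistent faults: {G2 stuck-at-1, G2 inverted output, G3 stuck-at-0, G3 inverted output, G4 stuck-at-0, G4 inverted output} — 6 in all.

6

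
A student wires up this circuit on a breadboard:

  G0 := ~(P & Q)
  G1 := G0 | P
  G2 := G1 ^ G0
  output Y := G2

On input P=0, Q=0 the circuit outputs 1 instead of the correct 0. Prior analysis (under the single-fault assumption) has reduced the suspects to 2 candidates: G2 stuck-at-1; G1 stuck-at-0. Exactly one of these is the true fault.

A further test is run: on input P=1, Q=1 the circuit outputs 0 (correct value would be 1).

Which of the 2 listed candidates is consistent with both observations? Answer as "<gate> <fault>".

Evaluate each candidate on input P=1, Q=1:
  G2 stuck-at-1: G0=0, G1=1, G2=1 [stuck-at-1] → 1 — eliminated
  G1 stuck-at-0: G0=0, G1=0 [stuck-at-0], G2=0 → 0 — matches
Only G1 stuck-at-0 reproduces the observed 0.

G1 stuck-at-0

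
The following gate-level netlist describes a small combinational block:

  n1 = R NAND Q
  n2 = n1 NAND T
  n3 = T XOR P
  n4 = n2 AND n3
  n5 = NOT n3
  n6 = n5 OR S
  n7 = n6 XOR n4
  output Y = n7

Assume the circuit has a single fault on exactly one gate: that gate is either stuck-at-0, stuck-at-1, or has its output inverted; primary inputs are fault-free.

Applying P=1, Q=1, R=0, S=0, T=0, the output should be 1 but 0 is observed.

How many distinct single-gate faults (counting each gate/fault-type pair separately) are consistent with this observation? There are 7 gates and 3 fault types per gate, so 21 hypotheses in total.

Fault-free: n1=1, n2=1, n3=1, n4=1, n5=0, n6=0, n7=1 → 1. Observed 0.
  n1: none of the 3 fault types match ✗
  n2: stuck-at-0, inverted output ✓; others ✗
  n3: none of the 3 fault types match ✗
  n4: stuck-at-0, inverted output ✓; others ✗
  n5: stuck-at-1, inverted output ✓; others ✗
  n6: stuck-at-1, inverted output ✓; others ✗
  n7: stuck-at-0, inverted output ✓; others ✗
Consistent faults: {n2 stuck-at-0, n2 inverted output, n4 stuck-at-0, n4 inverted output, n5 stuck-at-1, n5 inverted output, n6 stuck-at-1, n6 inverted output, n7 stuck-at-0, n7 inverted output} — 10 in all.

10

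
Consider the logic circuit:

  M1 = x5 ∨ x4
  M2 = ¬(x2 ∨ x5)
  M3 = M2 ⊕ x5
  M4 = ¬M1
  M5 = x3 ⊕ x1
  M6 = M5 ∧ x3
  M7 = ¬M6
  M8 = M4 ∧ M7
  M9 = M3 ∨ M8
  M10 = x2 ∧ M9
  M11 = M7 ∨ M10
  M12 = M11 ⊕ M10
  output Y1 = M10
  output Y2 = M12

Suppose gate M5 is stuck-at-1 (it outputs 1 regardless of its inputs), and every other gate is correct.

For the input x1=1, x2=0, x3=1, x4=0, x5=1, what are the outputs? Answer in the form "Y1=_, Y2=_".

Propagate with M5 forced: M1=1, M2=0, M3=1, M4=0, M5=1 [stuck-at-1], M6=1, M7=0, M8=0, M9=1, M10=0, M11=0, M12=0.
So the outputs are Y1=0, Y2=0. (Without the fault they would be Y1=0, Y2=1.)

Y1=0, Y2=0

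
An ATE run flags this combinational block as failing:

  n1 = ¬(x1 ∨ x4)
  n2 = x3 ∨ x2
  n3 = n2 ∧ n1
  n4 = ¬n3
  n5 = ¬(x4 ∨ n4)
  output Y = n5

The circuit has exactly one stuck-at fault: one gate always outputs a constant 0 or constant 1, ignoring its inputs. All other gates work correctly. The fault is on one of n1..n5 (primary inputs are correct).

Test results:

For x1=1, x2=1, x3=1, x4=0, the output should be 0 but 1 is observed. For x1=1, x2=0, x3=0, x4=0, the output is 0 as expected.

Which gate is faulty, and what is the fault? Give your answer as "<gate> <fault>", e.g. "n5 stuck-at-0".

n1 stuck-at-1

Fault-free values for test 1 (x1=1, x2=1, x3=1, x4=0): n1=0, n2=1, n3=0, n4=1, n5=0, giving Y=0. Observed 1.
Test 1: faults giving observed 1 are {n1 stuck-at-1, n3 stuck-at-1, n4 stuck-at-0, n5 stuck-at-1}.
Test 2 (x1=1, x2=0, x3=0, x4=0): fault-free n1=0, n2=0, n3=0, n4=1, n5=0 → 0; observed 0. Eliminates n3 stuck-at-1, n4 stuck-at-0, n5 stuck-at-1.
Only n1 stuck-at-1 is consistent with every test.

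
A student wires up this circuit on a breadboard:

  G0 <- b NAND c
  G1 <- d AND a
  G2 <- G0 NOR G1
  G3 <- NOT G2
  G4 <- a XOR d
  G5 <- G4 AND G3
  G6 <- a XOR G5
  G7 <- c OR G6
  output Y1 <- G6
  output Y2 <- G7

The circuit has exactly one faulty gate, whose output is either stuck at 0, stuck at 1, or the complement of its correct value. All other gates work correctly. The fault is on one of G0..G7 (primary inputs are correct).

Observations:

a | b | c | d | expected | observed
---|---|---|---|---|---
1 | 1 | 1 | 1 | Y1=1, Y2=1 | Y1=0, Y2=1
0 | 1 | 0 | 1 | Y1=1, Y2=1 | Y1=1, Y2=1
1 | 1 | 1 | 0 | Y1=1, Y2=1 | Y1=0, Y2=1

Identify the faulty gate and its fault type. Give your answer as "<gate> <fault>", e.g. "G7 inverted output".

G5 stuck-at-1

Fault-free values for test 1 (a=1, b=1, c=1, d=1): G0=0, G1=1, G2=0, G3=1, G4=0, G5=0, G6=1, G7=1, giving Y1=1, Y2=1. Observed Y1=0, Y2=1.
Test 1: faults giving observed Y1=0, Y2=1 are {G4 stuck-at-1, G4 inverted output, G5 stuck-at-1, G5 inverted output, G6 stuck-at-0, G6 inverted output}.
Test 2 (a=0, b=1, c=0, d=1): fault-free G0=1, G1=0, G2=0, G3=1, G4=1, G5=1, G6=1, G7=1 → Y1=1, Y2=1; observed Y1=1, Y2=1. Eliminates G4 inverted output, G5 inverted output, G6 stuck-at-0, G6 inverted output.
Test 3 (a=1, b=1, c=1, d=0): fault-free G0=0, G1=0, G2=1, G3=0, G4=1, G5=0, G6=1, G7=1 → Y1=1, Y2=1; observed Y1=0, Y2=1. Eliminates G4 stuck-at-1.
Only G5 stuck-at-1 is consistent with every test.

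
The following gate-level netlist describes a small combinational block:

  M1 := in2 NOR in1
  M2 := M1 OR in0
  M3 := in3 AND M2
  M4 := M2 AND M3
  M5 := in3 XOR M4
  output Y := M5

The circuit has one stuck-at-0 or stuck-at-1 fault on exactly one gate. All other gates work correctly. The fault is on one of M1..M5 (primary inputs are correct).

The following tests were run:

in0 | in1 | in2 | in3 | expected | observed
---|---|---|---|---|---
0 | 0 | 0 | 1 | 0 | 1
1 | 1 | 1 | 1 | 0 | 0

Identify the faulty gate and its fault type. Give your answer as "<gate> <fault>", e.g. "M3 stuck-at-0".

M1 stuck-at-0

Fault-free values for test 1 (in0=0, in1=0, in2=0, in3=1): M1=1, M2=1, M3=1, M4=1, M5=0, giving Y=0. Observed 1.
Test 1: faults giving observed 1 are {M1 stuck-at-0, M2 stuck-at-0, M3 stuck-at-0, M4 stuck-at-0, M5 stuck-at-1}.
Test 2 (in0=1, in1=1, in2=1, in3=1): fault-free M1=0, M2=1, M3=1, M4=1, M5=0 → 0; observed 0. Eliminates M2 stuck-at-0, M3 stuck-at-0, M4 stuck-at-0, M5 stuck-at-1.
Only M1 stuck-at-0 is consistent with every test.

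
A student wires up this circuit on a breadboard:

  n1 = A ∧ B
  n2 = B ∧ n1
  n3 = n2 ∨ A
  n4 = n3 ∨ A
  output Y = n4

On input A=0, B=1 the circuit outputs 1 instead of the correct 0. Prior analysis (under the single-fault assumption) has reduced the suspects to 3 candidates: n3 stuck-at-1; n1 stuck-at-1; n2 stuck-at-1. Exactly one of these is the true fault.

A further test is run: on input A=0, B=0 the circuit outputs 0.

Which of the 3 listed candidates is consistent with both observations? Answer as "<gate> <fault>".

Evaluate each candidate on input A=0, B=0:
  n3 stuck-at-1: n1=0, n2=0, n3=1 [stuck-at-1], n4=1 → 1 — eliminated
  n1 stuck-at-1: n1=1 [stuck-at-1], n2=0, n3=0, n4=0 → 0 — matches
  n2 stuck-at-1: n1=0, n2=1 [stuck-at-1], n3=1, n4=1 → 1 — eliminated
Only n1 stuck-at-1 reproduces the observed 0.

n1 stuck-at-1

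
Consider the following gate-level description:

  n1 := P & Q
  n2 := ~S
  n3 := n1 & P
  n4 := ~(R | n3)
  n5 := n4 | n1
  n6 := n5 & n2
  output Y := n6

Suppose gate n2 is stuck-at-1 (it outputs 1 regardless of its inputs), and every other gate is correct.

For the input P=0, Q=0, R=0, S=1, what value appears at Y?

1

Propagate with n2 forced: n1=0, n2=1 [stuck-at-1], n3=0, n4=1, n5=1, n6=1.
So Y = 1. (Without the fault it would be 0.)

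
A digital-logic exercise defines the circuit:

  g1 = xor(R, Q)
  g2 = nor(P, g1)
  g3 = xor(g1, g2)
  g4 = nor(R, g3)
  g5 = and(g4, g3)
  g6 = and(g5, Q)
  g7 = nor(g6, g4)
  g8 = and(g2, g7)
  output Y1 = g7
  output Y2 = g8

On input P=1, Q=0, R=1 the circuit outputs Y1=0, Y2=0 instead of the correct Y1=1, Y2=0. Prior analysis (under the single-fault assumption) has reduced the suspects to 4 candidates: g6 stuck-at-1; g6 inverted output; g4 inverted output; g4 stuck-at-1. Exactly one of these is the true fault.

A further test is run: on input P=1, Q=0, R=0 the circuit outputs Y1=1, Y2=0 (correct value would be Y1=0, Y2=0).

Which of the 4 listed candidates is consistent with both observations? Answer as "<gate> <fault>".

g4 inverted output

Evaluate each candidate on input P=1, Q=0, R=0:
  g6 stuck-at-1: g1=0, g2=0, g3=0, g4=1, g5=0, g6=1 [stuck-at-1], g7=0, g8=0 → Y1=0, Y2=0 — eliminated
  g6 inverted output: g1=0, g2=0, g3=0, g4=1, g5=0, g6=1 [inverted output], g7=0, g8=0 → Y1=0, Y2=0 — eliminated
  g4 inverted output: g1=0, g2=0, g3=0, g4=0 [inverted output], g5=0, g6=0, g7=1, g8=0 → Y1=1, Y2=0 — matches
  g4 stuck-at-1: g1=0, g2=0, g3=0, g4=1 [stuck-at-1], g5=0, g6=0, g7=0, g8=0 → Y1=0, Y2=0 — eliminated
Only g4 inverted output reproduces the observed Y1=1, Y2=0.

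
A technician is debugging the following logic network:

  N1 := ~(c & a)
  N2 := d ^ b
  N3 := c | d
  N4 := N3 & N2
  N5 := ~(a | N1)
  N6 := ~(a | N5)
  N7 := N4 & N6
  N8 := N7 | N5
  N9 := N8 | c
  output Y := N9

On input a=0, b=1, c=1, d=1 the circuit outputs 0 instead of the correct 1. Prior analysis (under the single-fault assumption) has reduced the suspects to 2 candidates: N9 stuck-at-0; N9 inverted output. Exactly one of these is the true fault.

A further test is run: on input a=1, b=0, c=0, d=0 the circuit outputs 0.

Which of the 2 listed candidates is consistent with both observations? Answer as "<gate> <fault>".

N9 stuck-at-0

Evaluate each candidate on input a=1, b=0, c=0, d=0:
  N9 stuck-at-0: N1=1, N2=0, N3=0, N4=0, N5=0, N6=0, N7=0, N8=0, N9=0 [stuck-at-0] → 0 — matches
  N9 inverted output: N1=1, N2=0, N3=0, N4=0, N5=0, N6=0, N7=0, N8=0, N9=1 [inverted output] → 1 — eliminated
Only N9 stuck-at-0 reproduces the observed 0.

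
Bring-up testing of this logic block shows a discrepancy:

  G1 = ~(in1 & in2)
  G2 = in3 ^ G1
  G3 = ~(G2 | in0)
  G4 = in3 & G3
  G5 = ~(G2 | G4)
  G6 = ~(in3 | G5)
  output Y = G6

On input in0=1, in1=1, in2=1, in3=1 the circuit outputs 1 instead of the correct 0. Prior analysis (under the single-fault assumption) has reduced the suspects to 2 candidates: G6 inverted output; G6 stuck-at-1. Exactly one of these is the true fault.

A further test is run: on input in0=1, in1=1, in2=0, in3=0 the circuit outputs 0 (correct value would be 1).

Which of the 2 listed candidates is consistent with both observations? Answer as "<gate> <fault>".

Evaluate each candidate on input in0=1, in1=1, in2=0, in3=0:
  G6 inverted output: G1=1, G2=1, G3=0, G4=0, G5=0, G6=0 [inverted output] → 0 — matches
  G6 stuck-at-1: G1=1, G2=1, G3=0, G4=0, G5=0, G6=1 [stuck-at-1] → 1 — eliminated
Only G6 inverted output reproduces the observed 0.

G6 inverted output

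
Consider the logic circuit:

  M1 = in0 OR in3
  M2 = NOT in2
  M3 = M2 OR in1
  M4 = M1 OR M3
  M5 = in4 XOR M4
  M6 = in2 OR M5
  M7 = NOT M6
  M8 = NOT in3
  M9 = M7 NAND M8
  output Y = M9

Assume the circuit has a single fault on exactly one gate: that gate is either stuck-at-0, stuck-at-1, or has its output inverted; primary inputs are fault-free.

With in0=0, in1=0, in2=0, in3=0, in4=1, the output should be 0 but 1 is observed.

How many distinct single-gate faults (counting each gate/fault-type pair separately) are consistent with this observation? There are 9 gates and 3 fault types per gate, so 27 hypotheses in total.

Fault-free: M1=0, M2=1, M3=1, M4=1, M5=0, M6=0, M7=1, M8=1, M9=0 → 0. Observed 1.
  M1: none of the 3 fault types match ✗
  M2: stuck-at-0, inverted output ✓; others ✗
  M3: stuck-at-0, inverted output ✓; others ✗
  M4: stuck-at-0, inverted output ✓; others ✗
  M5: stuck-at-1, inverted output ✓; others ✗
  M6: stuck-at-1, inverted output ✓; others ✗
  M7: stuck-at-0, inverted output ✓; others ✗
  M8: stuck-at-0, inverted output ✓; others ✗
  M9: stuck-at-1, inverted output ✓; others ✗
Consistent faults: {M2 stuck-at-0, M2 inverted output, M3 stuck-at-0, M3 inverted output, M4 stuck-at-0, M4 inverted output, M5 stuck-at-1, M5 inverted output, M6 stuck-at-1, M6 inverted output, M7 stuck-at-0, M7 inverted output, M8 stuck-at-0, M8 inverted output, M9 stuck-at-1, M9 inverted output} — 16 in all.

16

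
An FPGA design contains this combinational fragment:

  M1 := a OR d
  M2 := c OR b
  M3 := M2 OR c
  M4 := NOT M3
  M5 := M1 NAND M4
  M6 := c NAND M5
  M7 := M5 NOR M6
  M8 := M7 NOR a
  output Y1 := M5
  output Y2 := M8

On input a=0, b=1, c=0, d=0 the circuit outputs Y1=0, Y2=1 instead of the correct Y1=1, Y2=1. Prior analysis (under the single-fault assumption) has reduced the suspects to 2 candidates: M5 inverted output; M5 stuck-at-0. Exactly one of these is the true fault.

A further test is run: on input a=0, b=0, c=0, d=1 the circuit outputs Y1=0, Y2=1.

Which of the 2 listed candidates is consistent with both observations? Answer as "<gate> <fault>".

Evaluate each candidate on input a=0, b=0, c=0, d=1:
  M5 inverted output: M1=1, M2=0, M3=0, M4=1, M5=1 [inverted output], M6=1, M7=0, M8=1 → Y1=1, Y2=1 — eliminated
  M5 stuck-at-0: M1=1, M2=0, M3=0, M4=1, M5=0 [stuck-at-0], M6=1, M7=0, M8=1 → Y1=0, Y2=1 — matches
Only M5 stuck-at-0 reproduces the observed Y1=0, Y2=1.

M5 stuck-at-0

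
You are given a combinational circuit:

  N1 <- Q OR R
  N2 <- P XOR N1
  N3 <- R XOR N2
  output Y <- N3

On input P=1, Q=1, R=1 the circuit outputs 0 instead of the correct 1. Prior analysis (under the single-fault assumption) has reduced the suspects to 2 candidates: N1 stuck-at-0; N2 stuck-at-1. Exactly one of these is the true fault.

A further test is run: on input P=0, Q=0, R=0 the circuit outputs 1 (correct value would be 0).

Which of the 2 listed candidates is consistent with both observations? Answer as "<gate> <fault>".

N2 stuck-at-1

Evaluate each candidate on input P=0, Q=0, R=0:
  N1 stuck-at-0: N1=0 [stuck-at-0], N2=0, N3=0 → 0 — eliminated
  N2 stuck-at-1: N1=0, N2=1 [stuck-at-1], N3=1 → 1 — matches
Only N2 stuck-at-1 reproduces the observed 1.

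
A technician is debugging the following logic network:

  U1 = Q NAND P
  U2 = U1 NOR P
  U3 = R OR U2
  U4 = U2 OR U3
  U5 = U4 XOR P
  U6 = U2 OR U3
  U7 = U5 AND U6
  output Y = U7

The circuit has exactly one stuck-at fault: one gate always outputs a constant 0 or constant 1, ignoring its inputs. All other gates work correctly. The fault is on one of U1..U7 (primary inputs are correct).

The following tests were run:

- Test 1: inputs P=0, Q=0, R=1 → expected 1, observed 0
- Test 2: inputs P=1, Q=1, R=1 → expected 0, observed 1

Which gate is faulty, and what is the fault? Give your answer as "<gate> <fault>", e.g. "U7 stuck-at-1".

U4 stuck-at-0

Fault-free values for test 1 (P=0, Q=0, R=1): U1=1, U2=0, U3=1, U4=1, U5=1, U6=1, U7=1, giving Y=1. Observed 0.
Test 1: faults giving observed 0 are {U3 stuck-at-0, U4 stuck-at-0, U5 stuck-at-0, U6 stuck-at-0, U7 stuck-at-0}.
Test 2 (P=1, Q=1, R=1): fault-free U1=0, U2=0, U3=1, U4=1, U5=0, U6=1, U7=0 → 0; observed 1. Eliminates U3 stuck-at-0, U5 stuck-at-0, U6 stuck-at-0, U7 stuck-at-0.
Only U4 stuck-at-0 is consistent with every test.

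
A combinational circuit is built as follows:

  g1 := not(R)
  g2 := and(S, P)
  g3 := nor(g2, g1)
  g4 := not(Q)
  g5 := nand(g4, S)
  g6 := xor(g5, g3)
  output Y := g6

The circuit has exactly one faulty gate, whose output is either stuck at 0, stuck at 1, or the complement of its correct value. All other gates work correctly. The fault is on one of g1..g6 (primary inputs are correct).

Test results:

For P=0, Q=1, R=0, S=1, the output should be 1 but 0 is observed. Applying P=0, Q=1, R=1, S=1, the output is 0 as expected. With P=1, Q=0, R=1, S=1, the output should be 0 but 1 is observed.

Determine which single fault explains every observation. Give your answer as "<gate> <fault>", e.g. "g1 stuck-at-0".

Fault-free values for test 1 (P=0, Q=1, R=0, S=1): g1=1, g2=0, g3=0, g4=0, g5=1, g6=1, giving Y=1. Observed 0.
Test 1: faults giving observed 0 are {g1 stuck-at-0, g1 inverted output, g3 stuck-at-1, g3 inverted output, g4 stuck-at-1, g4 inverted output, g5 stuck-at-0, g5 inverted output, g6 stuck-at-0, g6 inverted output}.
Test 2 (P=0, Q=1, R=1, S=1): fault-free g1=0, g2=0, g3=1, g4=0, g5=1, g6=0 → 0; observed 0. Eliminates g1 inverted output, g3 inverted output, g4 stuck-at-1, g4 inverted output, g5 stuck-at-0, g5 inverted output, g6 inverted output.
Test 3 (P=1, Q=0, R=1, S=1): fault-free g1=0, g2=1, g3=0, g4=1, g5=0, g6=0 → 0; observed 1. Eliminates g1 stuck-at-0, g6 stuck-at-0.
Only g3 stuck-at-1 is consistent with every test.

g3 stuck-at-1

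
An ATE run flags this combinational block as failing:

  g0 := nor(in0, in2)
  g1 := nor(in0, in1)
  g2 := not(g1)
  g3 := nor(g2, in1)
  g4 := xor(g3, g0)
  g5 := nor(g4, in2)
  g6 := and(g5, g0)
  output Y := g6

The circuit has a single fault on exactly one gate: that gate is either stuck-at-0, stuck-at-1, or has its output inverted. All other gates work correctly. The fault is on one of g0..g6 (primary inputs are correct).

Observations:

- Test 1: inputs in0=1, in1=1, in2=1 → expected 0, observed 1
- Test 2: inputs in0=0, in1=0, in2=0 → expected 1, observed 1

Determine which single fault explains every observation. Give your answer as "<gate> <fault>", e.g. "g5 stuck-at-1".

Fault-free values for test 1 (in0=1, in1=1, in2=1): g0=0, g1=0, g2=1, g3=0, g4=0, g5=0, g6=0, giving Y=0. Observed 1.
Test 1: faults giving observed 1 are {g6 stuck-at-1, g6 inverted output}.
Test 2 (in0=0, in1=0, in2=0): fault-free g0=1, g1=1, g2=0, g3=1, g4=0, g5=1, g6=1 → 1; observed 1. Eliminates g6 inverted output.
Only g6 stuck-at-1 is consistent with every test.

g6 stuck-at-1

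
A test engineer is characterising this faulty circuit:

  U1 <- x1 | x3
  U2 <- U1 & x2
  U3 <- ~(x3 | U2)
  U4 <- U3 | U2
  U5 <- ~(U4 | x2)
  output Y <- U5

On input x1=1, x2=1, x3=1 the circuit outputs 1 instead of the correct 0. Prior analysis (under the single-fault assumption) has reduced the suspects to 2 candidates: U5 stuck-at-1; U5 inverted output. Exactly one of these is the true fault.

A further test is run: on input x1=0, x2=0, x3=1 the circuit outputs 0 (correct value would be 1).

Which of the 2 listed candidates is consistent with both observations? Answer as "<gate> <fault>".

U5 inverted output

Evaluate each candidate on input x1=0, x2=0, x3=1:
  U5 stuck-at-1: U1=1, U2=0, U3=0, U4=0, U5=1 [stuck-at-1] → 1 — eliminated
  U5 inverted output: U1=1, U2=0, U3=0, U4=0, U5=0 [inverted output] → 0 — matches
Only U5 inverted output reproduces the observed 0.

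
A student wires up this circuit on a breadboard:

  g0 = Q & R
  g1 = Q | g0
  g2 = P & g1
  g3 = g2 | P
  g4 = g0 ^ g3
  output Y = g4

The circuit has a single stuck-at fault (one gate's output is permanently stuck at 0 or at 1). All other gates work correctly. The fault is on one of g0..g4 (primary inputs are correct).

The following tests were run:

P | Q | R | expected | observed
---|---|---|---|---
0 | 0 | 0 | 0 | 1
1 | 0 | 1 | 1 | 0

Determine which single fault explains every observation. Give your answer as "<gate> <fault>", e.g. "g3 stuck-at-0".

g0 stuck-at-1

Fault-free values for test 1 (P=0, Q=0, R=0): g0=0, g1=0, g2=0, g3=0, g4=0, giving Y=0. Observed 1.
Test 1: faults giving observed 1 are {g0 stuck-at-1, g2 stuck-at-1, g3 stuck-at-1, g4 stuck-at-1}.
Test 2 (P=1, Q=0, R=1): fault-free g0=0, g1=0, g2=0, g3=1, g4=1 → 1; observed 0. Eliminates g2 stuck-at-1, g3 stuck-at-1, g4 stuck-at-1.
Only g0 stuck-at-1 is consistent with every test.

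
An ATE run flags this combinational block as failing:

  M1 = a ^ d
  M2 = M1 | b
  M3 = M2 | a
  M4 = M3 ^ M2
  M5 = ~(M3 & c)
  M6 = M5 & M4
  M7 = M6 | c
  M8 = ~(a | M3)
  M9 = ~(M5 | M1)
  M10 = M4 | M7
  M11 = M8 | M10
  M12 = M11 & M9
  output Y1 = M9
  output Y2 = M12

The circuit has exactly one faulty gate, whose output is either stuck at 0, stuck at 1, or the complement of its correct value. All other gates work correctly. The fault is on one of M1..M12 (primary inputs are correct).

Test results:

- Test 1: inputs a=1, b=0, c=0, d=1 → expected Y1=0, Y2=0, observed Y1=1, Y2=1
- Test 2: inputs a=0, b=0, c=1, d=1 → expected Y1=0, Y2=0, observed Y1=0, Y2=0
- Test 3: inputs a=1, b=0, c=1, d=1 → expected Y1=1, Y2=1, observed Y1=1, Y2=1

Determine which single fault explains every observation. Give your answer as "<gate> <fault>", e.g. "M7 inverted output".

Fault-free values for test 1 (a=1, b=0, c=0, d=1): M1=0, M2=0, M3=1, M4=1, M5=1, M6=1, M7=1, M8=0, M9=0, M10=1, M11=1, M12=0, giving Y1=0, Y2=0. Observed Y1=1, Y2=1.
Test 1: faults giving observed Y1=1, Y2=1 are {M5 stuck-at-0, M5 inverted output, M9 stuck-at-1, M9 inverted output}.
Test 2 (a=0, b=0, c=1, d=1): fault-free M1=1, M2=1, M3=1, M4=0, M5=0, M6=0, M7=1, M8=0, M9=0, M10=1, M11=1, M12=0 → Y1=0, Y2=0; observed Y1=0, Y2=0. Eliminates M9 stuck-at-1, M9 inverted output.
Test 3 (a=1, b=0, c=1, d=1): fault-free M1=0, M2=0, M3=1, M4=1, M5=0, M6=0, M7=1, M8=0, M9=1, M10=1, M11=1, M12=1 → Y1=1, Y2=1; observed Y1=1, Y2=1. Eliminates M5 inverted output.
Only M5 stuck-at-0 is consistent with every test.

M5 stuck-at-0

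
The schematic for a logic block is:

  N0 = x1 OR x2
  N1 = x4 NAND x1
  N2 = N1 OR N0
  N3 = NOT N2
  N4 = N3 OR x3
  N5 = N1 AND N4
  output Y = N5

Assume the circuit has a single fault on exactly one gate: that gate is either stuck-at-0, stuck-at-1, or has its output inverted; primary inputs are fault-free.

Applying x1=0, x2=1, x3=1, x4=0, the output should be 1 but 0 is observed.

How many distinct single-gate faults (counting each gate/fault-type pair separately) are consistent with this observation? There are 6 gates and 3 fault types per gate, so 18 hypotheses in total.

6

Fault-free: N0=1, N1=1, N2=1, N3=0, N4=1, N5=1 → 1. Observed 0.
  N0: none of the 3 fault types match ✗
  N1: stuck-at-0, inverted output ✓; others ✗
  N2: none of the 3 fault types match ✗
  N3: none of the 3 fault types match ✗
  N4: stuck-at-0, inverted output ✓; others ✗
  N5: stuck-at-0, inverted output ✓; others ✗
Consistent faults: {N1 stuck-at-0, N1 inverted output, N4 stuck-at-0, N4 inverted output, N5 stuck-at-0, N5 inverted output} — 6 in all.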